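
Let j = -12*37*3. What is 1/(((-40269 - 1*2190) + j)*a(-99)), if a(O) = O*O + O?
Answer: -1/424860282 ≈ -2.3537e-9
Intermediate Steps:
a(O) = O + O**2 (a(O) = O**2 + O = O + O**2)
j = -1332 (j = -444*3 = -1332)
1/(((-40269 - 1*2190) + j)*a(-99)) = 1/(((-40269 - 1*2190) - 1332)*((-99*(1 - 99)))) = 1/(((-40269 - 2190) - 1332)*((-99*(-98)))) = 1/(-42459 - 1332*9702) = (1/9702)/(-43791) = -1/43791*1/9702 = -1/424860282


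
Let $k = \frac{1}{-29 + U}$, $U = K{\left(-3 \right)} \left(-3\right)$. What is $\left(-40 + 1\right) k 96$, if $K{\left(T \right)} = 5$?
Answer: $\frac{936}{11} \approx 85.091$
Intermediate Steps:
$U = -15$ ($U = 5 \left(-3\right) = -15$)
$k = - \frac{1}{44}$ ($k = \frac{1}{-29 - 15} = \frac{1}{-44} = - \frac{1}{44} \approx -0.022727$)
$\left(-40 + 1\right) k 96 = \left(-40 + 1\right) \left(- \frac{1}{44}\right) 96 = \left(-39\right) \left(- \frac{1}{44}\right) 96 = \frac{39}{44} \cdot 96 = \frac{936}{11}$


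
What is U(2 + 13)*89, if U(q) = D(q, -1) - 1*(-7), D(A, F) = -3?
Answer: 356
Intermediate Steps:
U(q) = 4 (U(q) = -3 - 1*(-7) = -3 + 7 = 4)
U(2 + 13)*89 = 4*89 = 356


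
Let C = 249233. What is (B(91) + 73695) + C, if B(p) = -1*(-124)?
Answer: 323052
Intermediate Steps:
B(p) = 124
(B(91) + 73695) + C = (124 + 73695) + 249233 = 73819 + 249233 = 323052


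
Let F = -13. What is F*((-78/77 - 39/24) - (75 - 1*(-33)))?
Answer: 885989/616 ≈ 1438.3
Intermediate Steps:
F*((-78/77 - 39/24) - (75 - 1*(-33))) = -13*((-78/77 - 39/24) - (75 - 1*(-33))) = -13*((-78*1/77 - 39*1/24) - (75 + 33)) = -13*((-78/77 - 13/8) - 1*108) = -13*(-1625/616 - 108) = -13*(-68153/616) = 885989/616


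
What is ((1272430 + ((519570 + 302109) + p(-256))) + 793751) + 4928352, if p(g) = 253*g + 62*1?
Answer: 7751506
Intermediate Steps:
p(g) = 62 + 253*g (p(g) = 253*g + 62 = 62 + 253*g)
((1272430 + ((519570 + 302109) + p(-256))) + 793751) + 4928352 = ((1272430 + ((519570 + 302109) + (62 + 253*(-256)))) + 793751) + 4928352 = ((1272430 + (821679 + (62 - 64768))) + 793751) + 4928352 = ((1272430 + (821679 - 64706)) + 793751) + 4928352 = ((1272430 + 756973) + 793751) + 4928352 = (2029403 + 793751) + 4928352 = 2823154 + 4928352 = 7751506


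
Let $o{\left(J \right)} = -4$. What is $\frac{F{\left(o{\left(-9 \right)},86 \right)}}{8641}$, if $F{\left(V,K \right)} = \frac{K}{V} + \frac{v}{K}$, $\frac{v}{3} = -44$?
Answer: $- \frac{1981}{743126} \approx -0.0026658$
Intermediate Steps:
$v = -132$ ($v = 3 \left(-44\right) = -132$)
$F{\left(V,K \right)} = - \frac{132}{K} + \frac{K}{V}$ ($F{\left(V,K \right)} = \frac{K}{V} - \frac{132}{K} = - \frac{132}{K} + \frac{K}{V}$)
$\frac{F{\left(o{\left(-9 \right)},86 \right)}}{8641} = \frac{- \frac{132}{86} + \frac{86}{-4}}{8641} = \left(\left(-132\right) \frac{1}{86} + 86 \left(- \frac{1}{4}\right)\right) \frac{1}{8641} = \left(- \frac{66}{43} - \frac{43}{2}\right) \frac{1}{8641} = \left(- \frac{1981}{86}\right) \frac{1}{8641} = - \frac{1981}{743126}$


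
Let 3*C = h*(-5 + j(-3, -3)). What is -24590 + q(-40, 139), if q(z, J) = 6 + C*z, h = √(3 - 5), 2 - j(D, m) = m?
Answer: -24584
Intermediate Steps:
j(D, m) = 2 - m
h = I*√2 (h = √(-2) = I*√2 ≈ 1.4142*I)
C = 0 (C = ((I*√2)*(-5 + (2 - 1*(-3))))/3 = ((I*√2)*(-5 + (2 + 3)))/3 = ((I*√2)*(-5 + 5))/3 = ((I*√2)*0)/3 = (⅓)*0 = 0)
q(z, J) = 6 (q(z, J) = 6 + 0*z = 6 + 0 = 6)
-24590 + q(-40, 139) = -24590 + 6 = -24584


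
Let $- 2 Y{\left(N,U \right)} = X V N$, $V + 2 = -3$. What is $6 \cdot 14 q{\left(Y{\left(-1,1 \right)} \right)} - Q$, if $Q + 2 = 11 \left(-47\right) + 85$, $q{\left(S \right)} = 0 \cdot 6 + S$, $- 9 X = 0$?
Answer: $434$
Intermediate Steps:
$V = -5$ ($V = -2 - 3 = -5$)
$X = 0$ ($X = \left(- \frac{1}{9}\right) 0 = 0$)
$Y{\left(N,U \right)} = 0$ ($Y{\left(N,U \right)} = - \frac{0 \left(-5\right) N}{2} = - \frac{0 N}{2} = \left(- \frac{1}{2}\right) 0 = 0$)
$q{\left(S \right)} = S$ ($q{\left(S \right)} = 0 + S = S$)
$Q = -434$ ($Q = -2 + \left(11 \left(-47\right) + 85\right) = -2 + \left(-517 + 85\right) = -2 - 432 = -434$)
$6 \cdot 14 q{\left(Y{\left(-1,1 \right)} \right)} - Q = 6 \cdot 14 \cdot 0 - -434 = 84 \cdot 0 + 434 = 0 + 434 = 434$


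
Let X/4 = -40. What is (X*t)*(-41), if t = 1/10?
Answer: 656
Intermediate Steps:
X = -160 (X = 4*(-40) = -160)
t = ⅒ ≈ 0.10000
(X*t)*(-41) = -160*⅒*(-41) = -16*(-41) = 656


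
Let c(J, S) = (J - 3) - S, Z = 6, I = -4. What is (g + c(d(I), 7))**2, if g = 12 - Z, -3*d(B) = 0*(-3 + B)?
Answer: 16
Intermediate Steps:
d(B) = 0 (d(B) = -0*(-3 + B) = -1/3*0 = 0)
g = 6 (g = 12 - 1*6 = 12 - 6 = 6)
c(J, S) = -3 + J - S (c(J, S) = (-3 + J) - S = -3 + J - S)
(g + c(d(I), 7))**2 = (6 + (-3 + 0 - 1*7))**2 = (6 + (-3 + 0 - 7))**2 = (6 - 10)**2 = (-4)**2 = 16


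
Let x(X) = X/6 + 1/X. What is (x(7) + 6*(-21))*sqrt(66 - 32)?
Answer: -5237*sqrt(34)/42 ≈ -727.06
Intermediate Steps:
x(X) = 1/X + X/6 (x(X) = X*(1/6) + 1/X = X/6 + 1/X = 1/X + X/6)
(x(7) + 6*(-21))*sqrt(66 - 32) = ((1/7 + (1/6)*7) + 6*(-21))*sqrt(66 - 32) = ((1/7 + 7/6) - 126)*sqrt(34) = (55/42 - 126)*sqrt(34) = -5237*sqrt(34)/42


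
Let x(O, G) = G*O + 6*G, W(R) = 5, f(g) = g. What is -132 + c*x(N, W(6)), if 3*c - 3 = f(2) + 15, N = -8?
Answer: -596/3 ≈ -198.67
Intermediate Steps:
c = 20/3 (c = 1 + (2 + 15)/3 = 1 + (⅓)*17 = 1 + 17/3 = 20/3 ≈ 6.6667)
x(O, G) = 6*G + G*O
-132 + c*x(N, W(6)) = -132 + 20*(5*(6 - 8))/3 = -132 + 20*(5*(-2))/3 = -132 + (20/3)*(-10) = -132 - 200/3 = -596/3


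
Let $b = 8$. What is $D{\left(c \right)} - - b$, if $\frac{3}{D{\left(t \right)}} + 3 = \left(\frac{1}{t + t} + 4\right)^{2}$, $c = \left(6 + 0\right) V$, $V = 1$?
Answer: $\frac{16184}{1969} \approx 8.2194$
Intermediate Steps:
$c = 6$ ($c = \left(6 + 0\right) 1 = 6 \cdot 1 = 6$)
$D{\left(t \right)} = \frac{3}{-3 + \left(4 + \frac{1}{2 t}\right)^{2}}$ ($D{\left(t \right)} = \frac{3}{-3 + \left(\frac{1}{t + t} + 4\right)^{2}} = \frac{3}{-3 + \left(\frac{1}{2 t} + 4\right)^{2}} = \frac{3}{-3 + \left(4 + \frac{1}{2 t}\right)^{2}}$)
$D{\left(c \right)} - - b = \frac{12 \cdot 6^{2}}{1 + 16 \cdot 6 + 52 \cdot 6^{2}} - \left(-1\right) 8 = 12 \cdot 36 \frac{1}{1 + 96 + 52 \cdot 36} - -8 = 12 \cdot 36 \frac{1}{1 + 96 + 1872} + 8 = 12 \cdot 36 \cdot \frac{1}{1969} + 8 = \frac{432}{1969} + 8 = \frac{16184}{1969}$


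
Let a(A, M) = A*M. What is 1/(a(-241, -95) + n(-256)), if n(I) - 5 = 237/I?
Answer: 256/5862163 ≈ 4.3670e-5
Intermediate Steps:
n(I) = 5 + 237/I
1/(a(-241, -95) + n(-256)) = 1/(-241*(-95) + (5 + 237/(-256))) = 1/(22895 + (5 + 237*(-1/256))) = 1/(22895 + (5 - 237/256)) = 1/(22895 + 1043/256) = 1/(5862163/256) = 256/5862163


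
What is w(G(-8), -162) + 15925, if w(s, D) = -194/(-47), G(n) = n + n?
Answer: 748669/47 ≈ 15929.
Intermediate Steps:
G(n) = 2*n
w(s, D) = 194/47 (w(s, D) = -194*(-1/47) = 194/47)
w(G(-8), -162) + 15925 = 194/47 + 15925 = 748669/47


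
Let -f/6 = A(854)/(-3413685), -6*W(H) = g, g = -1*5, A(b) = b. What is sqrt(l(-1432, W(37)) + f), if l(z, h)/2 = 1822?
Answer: 36*sqrt(3640641571435)/1137895 ≈ 60.366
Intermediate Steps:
g = -5
W(H) = 5/6 (W(H) = -1/6*(-5) = 5/6)
l(z, h) = 3644 (l(z, h) = 2*1822 = 3644)
f = 1708/1137895 (f = -5124/(-3413685) = -5124*(-1)/3413685 = -6*(-854/3413685) = 1708/1137895 ≈ 0.0015010)
sqrt(l(-1432, W(37)) + f) = sqrt(3644 + 1708/1137895) = sqrt(4146491088/1137895) = 36*sqrt(3640641571435)/1137895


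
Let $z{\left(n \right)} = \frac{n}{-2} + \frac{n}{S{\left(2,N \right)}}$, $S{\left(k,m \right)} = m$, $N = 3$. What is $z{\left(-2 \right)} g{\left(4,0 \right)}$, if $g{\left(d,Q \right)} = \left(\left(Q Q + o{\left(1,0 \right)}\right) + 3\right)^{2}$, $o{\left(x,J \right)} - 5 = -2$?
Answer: $12$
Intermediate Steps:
$o{\left(x,J \right)} = 3$ ($o{\left(x,J \right)} = 5 - 2 = 3$)
$z{\left(n \right)} = - \frac{n}{6}$ ($z{\left(n \right)} = \frac{n}{-2} + \frac{n}{3} = n \left(- \frac{1}{2}\right) + n \frac{1}{3} = - \frac{n}{2} + \frac{n}{3} = - \frac{n}{6}$)
$g{\left(d,Q \right)} = \left(6 + Q^{2}\right)^{2}$ ($g{\left(d,Q \right)} = \left(\left(Q Q + 3\right) + 3\right)^{2} = \left(\left(Q^{2} + 3\right) + 3\right)^{2} = \left(\left(3 + Q^{2}\right) + 3\right)^{2} = \left(6 + Q^{2}\right)^{2}$)
$z{\left(-2 \right)} g{\left(4,0 \right)} = \left(- \frac{1}{6}\right) \left(-2\right) \left(6 + 0^{2}\right)^{2} = \frac{\left(6 + 0\right)^{2}}{3} = \frac{6^{2}}{3} = \frac{1}{3} \cdot 36 = 12$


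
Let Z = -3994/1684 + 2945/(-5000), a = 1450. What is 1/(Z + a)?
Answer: 421000/609203531 ≈ 0.00069107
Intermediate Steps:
Z = -1246469/421000 (Z = -3994*1/1684 + 2945*(-1/5000) = -1997/842 - 589/1000 = -1246469/421000 ≈ -2.9607)
1/(Z + a) = 1/(-1246469/421000 + 1450) = 1/(609203531/421000) = 421000/609203531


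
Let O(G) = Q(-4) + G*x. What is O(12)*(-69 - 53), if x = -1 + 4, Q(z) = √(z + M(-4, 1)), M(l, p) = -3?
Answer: -4392 - 122*I*√7 ≈ -4392.0 - 322.78*I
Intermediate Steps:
Q(z) = √(-3 + z) (Q(z) = √(z - 3) = √(-3 + z))
x = 3
O(G) = 3*G + I*√7 (O(G) = √(-3 - 4) + G*3 = √(-7) + 3*G = I*√7 + 3*G = 3*G + I*√7)
O(12)*(-69 - 53) = (3*12 + I*√7)*(-69 - 53) = (36 + I*√7)*(-122) = -4392 - 122*I*√7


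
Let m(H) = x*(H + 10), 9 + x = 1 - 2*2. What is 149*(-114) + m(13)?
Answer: -17262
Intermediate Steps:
x = -12 (x = -9 + (1 - 2*2) = -9 + (1 - 4) = -9 - 3 = -12)
m(H) = -120 - 12*H (m(H) = -12*(H + 10) = -12*(10 + H) = -120 - 12*H)
149*(-114) + m(13) = 149*(-114) + (-120 - 12*13) = -16986 + (-120 - 156) = -16986 - 276 = -17262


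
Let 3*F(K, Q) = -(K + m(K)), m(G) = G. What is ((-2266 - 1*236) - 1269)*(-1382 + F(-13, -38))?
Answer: 5178840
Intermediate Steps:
F(K, Q) = -2*K/3 (F(K, Q) = (-(K + K))/3 = (-2*K)/3 = -2*K/3)
((-2266 - 1*236) - 1269)*(-1382 + F(-13, -38)) = ((-2266 - 1*236) - 1269)*(-1382 - 2/3*(-13)) = ((-2266 - 236) - 1269)*(-1382 + 26/3) = (-2502 - 1269)*(-4120/3) = -3771*(-4120/3) = 5178840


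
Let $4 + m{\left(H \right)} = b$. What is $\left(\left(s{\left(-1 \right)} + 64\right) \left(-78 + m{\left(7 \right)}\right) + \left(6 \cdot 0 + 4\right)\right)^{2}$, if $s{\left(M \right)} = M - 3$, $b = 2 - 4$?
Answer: $25361296$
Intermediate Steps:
$b = -2$ ($b = 2 - 4 = -2$)
$m{\left(H \right)} = -6$ ($m{\left(H \right)} = -4 - 2 = -6$)
$s{\left(M \right)} = -3 + M$
$\left(\left(s{\left(-1 \right)} + 64\right) \left(-78 + m{\left(7 \right)}\right) + \left(6 \cdot 0 + 4\right)\right)^{2} = \left(\left(\left(-3 - 1\right) + 64\right) \left(-78 - 6\right) + \left(6 \cdot 0 + 4\right)\right)^{2} = \left(\left(-4 + 64\right) \left(-84\right) + \left(0 + 4\right)\right)^{2} = \left(60 \left(-84\right) + 4\right)^{2} = \left(-5040 + 4\right)^{2} = \left(-5036\right)^{2} = 25361296$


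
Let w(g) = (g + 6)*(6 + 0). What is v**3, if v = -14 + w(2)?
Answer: 39304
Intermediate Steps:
w(g) = 36 + 6*g (w(g) = (6 + g)*6 = 36 + 6*g)
v = 34 (v = -14 + (36 + 6*2) = -14 + (36 + 12) = -14 + 48 = 34)
v**3 = 34**3 = 39304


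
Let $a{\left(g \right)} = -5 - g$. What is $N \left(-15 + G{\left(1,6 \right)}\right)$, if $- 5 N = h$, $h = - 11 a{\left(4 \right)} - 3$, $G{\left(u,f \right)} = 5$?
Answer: $192$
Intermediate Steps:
$h = 96$ ($h = - 11 \left(-5 - 4\right) - 3 = \left(-11\right) \left(-9\right) - 3 = 99 - 3 = 96$)
$N = - \frac{96}{5}$ ($N = \left(- \frac{1}{5}\right) 96 = - \frac{96}{5} \approx -19.2$)
$N \left(-15 + G{\left(1,6 \right)}\right) = - \frac{96 \left(-15 + 5\right)}{5} = \left(- \frac{96}{5}\right) \left(-10\right) = 192$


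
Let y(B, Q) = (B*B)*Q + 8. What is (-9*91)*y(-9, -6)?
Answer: 391482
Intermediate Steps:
y(B, Q) = 8 + Q*B² (y(B, Q) = B²*Q + 8 = Q*B² + 8 = 8 + Q*B²)
(-9*91)*y(-9, -6) = (-9*91)*(8 - 6*(-9)²) = -819*(8 - 6*81) = -819*(8 - 486) = -819*(-478) = 391482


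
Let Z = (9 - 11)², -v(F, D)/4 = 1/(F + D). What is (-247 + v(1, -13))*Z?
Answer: -2960/3 ≈ -986.67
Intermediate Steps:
v(F, D) = -4/(D + F) (v(F, D) = -4/(F + D) = -4/(D + F))
Z = 4 (Z = (-2)² = 4)
(-247 + v(1, -13))*Z = (-247 - 4/(-13 + 1))*4 = (-247 - 4/(-12))*4 = (-247 - 4*(-1/12))*4 = (-247 + ⅓)*4 = -740/3*4 = -2960/3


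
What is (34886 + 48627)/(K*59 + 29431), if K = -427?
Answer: 83513/4238 ≈ 19.706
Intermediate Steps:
(34886 + 48627)/(K*59 + 29431) = (34886 + 48627)/(-427*59 + 29431) = 83513/(-25193 + 29431) = 83513/4238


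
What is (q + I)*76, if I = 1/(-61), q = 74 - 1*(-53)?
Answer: 588696/61 ≈ 9650.8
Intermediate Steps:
q = 127 (q = 74 + 53 = 127)
I = -1/61 ≈ -0.016393
(q + I)*76 = (127 - 1/61)*76 = (7746/61)*76 = 588696/61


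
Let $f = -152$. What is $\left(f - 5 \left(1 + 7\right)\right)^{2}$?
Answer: $36864$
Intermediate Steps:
$\left(f - 5 \left(1 + 7\right)\right)^{2} = \left(-152 - 5 \left(1 + 7\right)\right)^{2} = \left(-152 - 40\right)^{2} = \left(-192\right)^{2} = 36864$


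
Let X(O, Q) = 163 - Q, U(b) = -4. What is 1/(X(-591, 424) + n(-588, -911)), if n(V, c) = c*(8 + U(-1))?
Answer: -1/3905 ≈ -0.00025608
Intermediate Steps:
n(V, c) = 4*c (n(V, c) = c*(8 - 4) = c*4 = 4*c)
1/(X(-591, 424) + n(-588, -911)) = 1/((163 - 1*424) + 4*(-911)) = 1/((163 - 424) - 3644) = 1/(-261 - 3644) = 1/(-3905) = -1/3905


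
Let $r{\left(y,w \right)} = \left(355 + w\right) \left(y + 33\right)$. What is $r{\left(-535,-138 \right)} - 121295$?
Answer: $-230229$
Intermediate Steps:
$r{\left(y,w \right)} = \left(33 + y\right) \left(355 + w\right)$ ($r{\left(y,w \right)} = \left(355 + w\right) \left(33 + y\right) = \left(33 + y\right) \left(355 + w\right)$)
$r{\left(-535,-138 \right)} - 121295 = \left(11715 + 33 \left(-138\right) + 355 \left(-535\right) - -73830\right) - 121295 = \left(11715 - 4554 - 189925 + 73830\right) - 121295 = -108934 - 121295 = -230229$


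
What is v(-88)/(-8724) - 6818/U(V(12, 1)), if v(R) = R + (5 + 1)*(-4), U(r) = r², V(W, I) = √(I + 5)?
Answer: -826105/727 ≈ -1136.3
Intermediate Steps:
V(W, I) = √(5 + I)
v(R) = -24 + R (v(R) = R + 6*(-4) = R - 24 = -24 + R)
v(-88)/(-8724) - 6818/U(V(12, 1)) = (-24 - 88)/(-8724) - 6818/(5 + 1) = -112*(-1/8724) - 6818/((√6)²) = 28/2181 - 6818/6 = 28/2181 - 6818*⅙ = 28/2181 - 3409/3 = -826105/727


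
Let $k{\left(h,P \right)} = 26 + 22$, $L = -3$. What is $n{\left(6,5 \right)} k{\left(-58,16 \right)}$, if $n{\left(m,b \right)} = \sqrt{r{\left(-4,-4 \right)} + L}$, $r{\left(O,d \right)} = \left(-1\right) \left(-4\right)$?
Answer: $48$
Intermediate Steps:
$r{\left(O,d \right)} = 4$
$k{\left(h,P \right)} = 48$
$n{\left(m,b \right)} = 1$ ($n{\left(m,b \right)} = \sqrt{4 - 3} = \sqrt{1} = 1$)
$n{\left(6,5 \right)} k{\left(-58,16 \right)} = 1 \cdot 48 = 48$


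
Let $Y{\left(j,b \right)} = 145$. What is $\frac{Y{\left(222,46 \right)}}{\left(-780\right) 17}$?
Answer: $- \frac{29}{2652} \approx -0.010935$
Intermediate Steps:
$\frac{Y{\left(222,46 \right)}}{\left(-780\right) 17} = \frac{145}{\left(-780\right) 17} = \frac{145}{-13260} = 145 \left(- \frac{1}{13260}\right) = - \frac{29}{2652}$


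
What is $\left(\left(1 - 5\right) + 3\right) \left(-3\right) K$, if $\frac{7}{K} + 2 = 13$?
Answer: $\frac{21}{11} \approx 1.9091$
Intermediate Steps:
$K = \frac{7}{11}$ ($K = \frac{7}{-2 + 13} = \frac{7}{11} \approx 0.63636$)
$\left(\left(1 - 5\right) + 3\right) \left(-3\right) K = \left(\left(1 - 5\right) + 3\right) \left(-3\right) \frac{7}{11} = \left(-4 + 3\right) \left(-3\right) \frac{7}{11} = \left(-1\right) \left(-3\right) \frac{7}{11} = 3 \cdot \frac{7}{11} = \frac{21}{11}$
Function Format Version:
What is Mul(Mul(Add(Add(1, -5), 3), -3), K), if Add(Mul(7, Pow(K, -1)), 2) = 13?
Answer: Rational(21, 11) ≈ 1.9091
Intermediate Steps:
K = Rational(7, 11) (K = Mul(7, Pow(Add(-2, 13), -1)) = Mul(7, Pow(11, -1)) = Mul(7, Rational(1, 11)) = Rational(7, 11) ≈ 0.63636)
Mul(Mul(Add(Add(1, -5), 3), -3), K) = Mul(Mul(Add(Add(1, -5), 3), -3), Rational(7, 11)) = Mul(Mul(Add(-4, 3), -3), Rational(7, 11)) = Mul(Mul(-1, -3), Rational(7, 11)) = Mul(3, Rational(7, 11)) = Rational(21, 11)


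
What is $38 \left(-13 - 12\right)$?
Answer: $-950$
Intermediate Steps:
$38 \left(-13 - 12\right) = 38 \left(-25\right) = -950$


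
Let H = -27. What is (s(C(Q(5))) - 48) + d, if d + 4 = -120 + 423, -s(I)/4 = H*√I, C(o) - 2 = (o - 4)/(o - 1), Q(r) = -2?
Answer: 467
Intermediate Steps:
C(o) = 2 + (-4 + o)/(-1 + o) (C(o) = 2 + (o - 4)/(o - 1) = 2 + (-4 + o)/(-1 + o))
s(I) = 108*√I (s(I) = -(-108)*√I = 108*√I)
d = 299 (d = -4 + (-120 + 423) = -4 + 303 = 299)
(s(C(Q(5))) - 48) + d = (108*√(3*(-2 - 2)/(-1 - 2)) - 48) + 299 = (108*√(3*(-4)/(-3)) - 48) + 299 = (108*√(3*(-⅓)*(-4)) - 48) + 299 = (108*√4 - 48) + 299 = (108*2 - 48) + 299 = (216 - 48) + 299 = 168 + 299 = 467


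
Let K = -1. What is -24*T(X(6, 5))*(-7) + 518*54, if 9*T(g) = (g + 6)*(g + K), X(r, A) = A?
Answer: 86380/3 ≈ 28793.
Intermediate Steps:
T(g) = (-1 + g)*(6 + g)/9 (T(g) = ((g + 6)*(g - 1))/9 = ((6 + g)*(-1 + g))/9 = ((-1 + g)*(6 + g))/9 = (-1 + g)*(6 + g)/9)
-24*T(X(6, 5))*(-7) + 518*54 = -24*(-⅔ + (⅑)*5² + (5/9)*5)*(-7) + 518*54 = -24*(-⅔ + (⅑)*25 + 25/9)*(-7) + 27972 = -24*(-⅔ + 25/9 + 25/9)*(-7) + 27972 = -24*44/9*(-7) + 27972 = -352/3*(-7) + 27972 = 2464/3 + 27972 = 86380/3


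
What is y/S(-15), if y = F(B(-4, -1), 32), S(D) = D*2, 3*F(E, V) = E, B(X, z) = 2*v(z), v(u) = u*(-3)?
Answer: -1/15 ≈ -0.066667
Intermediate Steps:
v(u) = -3*u
B(X, z) = -6*z (B(X, z) = 2*(-3*z) = -6*z)
F(E, V) = E/3
S(D) = 2*D
y = 2 (y = (-6*(-1))/3 = (⅓)*6 = 2)
y/S(-15) = 2/((2*(-15))) = 2/(-30) = 2*(-1/30) = -1/15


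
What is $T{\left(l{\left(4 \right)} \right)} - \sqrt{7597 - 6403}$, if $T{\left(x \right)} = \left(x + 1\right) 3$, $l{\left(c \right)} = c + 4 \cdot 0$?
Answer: $15 - \sqrt{1194} \approx -19.554$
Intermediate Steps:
$l{\left(c \right)} = c$ ($l{\left(c \right)} = c + 0 = c$)
$T{\left(x \right)} = 3 + 3 x$ ($T{\left(x \right)} = \left(1 + x\right) 3 = 3 + 3 x$)
$T{\left(l{\left(4 \right)} \right)} - \sqrt{7597 - 6403} = \left(3 + 3 \cdot 4\right) - \sqrt{7597 - 6403} = \left(3 + 12\right) - \sqrt{1194} = 15 - \sqrt{1194}$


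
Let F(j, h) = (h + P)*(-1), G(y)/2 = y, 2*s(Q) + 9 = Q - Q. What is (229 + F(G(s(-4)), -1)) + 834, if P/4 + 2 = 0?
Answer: 1072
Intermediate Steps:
s(Q) = -9/2 (s(Q) = -9/2 + (Q - Q)/2 = -9/2 + (½)*0 = -9/2 + 0 = -9/2)
P = -8 (P = -8 + 4*0 = -8 + 0 = -8)
G(y) = 2*y
F(j, h) = 8 - h (F(j, h) = (h - 8)*(-1) = (-8 + h)*(-1) = 8 - h)
(229 + F(G(s(-4)), -1)) + 834 = (229 + (8 - 1*(-1))) + 834 = (229 + (8 + 1)) + 834 = (229 + 9) + 834 = 238 + 834 = 1072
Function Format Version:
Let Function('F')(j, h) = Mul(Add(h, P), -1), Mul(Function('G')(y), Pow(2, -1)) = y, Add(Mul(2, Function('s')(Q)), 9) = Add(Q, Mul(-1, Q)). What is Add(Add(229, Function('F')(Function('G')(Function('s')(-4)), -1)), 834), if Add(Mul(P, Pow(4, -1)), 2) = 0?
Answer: 1072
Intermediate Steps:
Function('s')(Q) = Rational(-9, 2) (Function('s')(Q) = Add(Rational(-9, 2), Mul(Rational(1, 2), Add(Q, Mul(-1, Q)))) = Add(Rational(-9, 2), Mul(Rational(1, 2), 0)) = Add(Rational(-9, 2), 0) = Rational(-9, 2))
P = -8 (P = Add(-8, Mul(4, 0)) = Add(-8, 0) = -8)
Function('G')(y) = Mul(2, y)
Function('F')(j, h) = Add(8, Mul(-1, h)) (Function('F')(j, h) = Mul(Add(h, -8), -1) = Mul(Add(-8, h), -1) = Add(8, Mul(-1, h)))
Add(Add(229, Function('F')(Function('G')(Function('s')(-4)), -1)), 834) = Add(Add(229, Add(8, Mul(-1, -1))), 834) = Add(Add(229, Add(8, 1)), 834) = Add(Add(229, 9), 834) = Add(238, 834) = 1072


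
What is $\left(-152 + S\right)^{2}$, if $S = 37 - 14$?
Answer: $16641$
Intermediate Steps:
$S = 23$ ($S = 37 - 14 = 23$)
$\left(-152 + S\right)^{2} = \left(-152 + 23\right)^{2} = \left(-129\right)^{2} = 16641$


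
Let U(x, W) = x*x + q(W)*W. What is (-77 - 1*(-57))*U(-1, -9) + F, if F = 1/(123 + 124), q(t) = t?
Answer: -405079/247 ≈ -1640.0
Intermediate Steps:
U(x, W) = W**2 + x**2 (U(x, W) = x*x + W*W = x**2 + W**2 = W**2 + x**2)
F = 1/247 ≈ 0.0040486
(-77 - 1*(-57))*U(-1, -9) + F = (-77 - 1*(-57))*((-9)**2 + (-1)**2) + 1/247 = (-77 + 57)*(81 + 1) + 1/247 = -20*82 + 1/247 = -1640 + 1/247 = -405079/247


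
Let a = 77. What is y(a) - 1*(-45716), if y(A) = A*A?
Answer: 51645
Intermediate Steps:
y(A) = A**2
y(a) - 1*(-45716) = 77**2 - 1*(-45716) = 5929 + 45716 = 51645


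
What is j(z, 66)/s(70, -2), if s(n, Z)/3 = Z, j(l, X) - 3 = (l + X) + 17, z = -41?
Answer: -15/2 ≈ -7.5000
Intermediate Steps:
j(l, X) = 20 + X + l (j(l, X) = 3 + ((l + X) + 17) = 3 + ((X + l) + 17) = 3 + (17 + X + l) = 20 + X + l)
s(n, Z) = 3*Z
j(z, 66)/s(70, -2) = (20 + 66 - 41)/((3*(-2))) = 45/(-6) = 45*(-⅙) = -15/2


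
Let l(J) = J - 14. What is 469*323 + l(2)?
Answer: 151475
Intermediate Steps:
l(J) = -14 + J
469*323 + l(2) = 469*323 + (-14 + 2) = 151487 - 12 = 151475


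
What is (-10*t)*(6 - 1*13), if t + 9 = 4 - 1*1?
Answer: -420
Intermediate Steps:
t = -6 (t = -9 + (4 - 1*1) = -9 + (4 - 1) = -9 + 3 = -6)
(-10*t)*(6 - 1*13) = (-10*(-6))*(6 - 1*13) = 60*(6 - 13) = 60*(-7) = -420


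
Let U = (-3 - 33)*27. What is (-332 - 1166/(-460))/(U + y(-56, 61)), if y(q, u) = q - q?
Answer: 25259/74520 ≈ 0.33896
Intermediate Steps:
U = -972 (U = -36*27 = -972)
y(q, u) = 0
(-332 - 1166/(-460))/(U + y(-56, 61)) = (-332 - 1166/(-460))/(-972 + 0) = (-332 - 1166*(-1/460))/(-972) = (-332 + 583/230)*(-1/972) = -75777/230*(-1/972) = 25259/74520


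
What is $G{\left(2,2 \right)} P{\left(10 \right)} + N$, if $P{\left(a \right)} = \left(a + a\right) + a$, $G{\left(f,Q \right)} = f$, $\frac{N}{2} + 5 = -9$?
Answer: $32$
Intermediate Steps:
$N = -28$ ($N = -10 + 2 \left(-9\right) = -10 - 18 = -28$)
$P{\left(a \right)} = 3 a$ ($P{\left(a \right)} = 2 a + a = 3 a$)
$G{\left(2,2 \right)} P{\left(10 \right)} + N = 2 \cdot 3 \cdot 10 - 28 = 2 \cdot 30 - 28 = 60 - 28 = 32$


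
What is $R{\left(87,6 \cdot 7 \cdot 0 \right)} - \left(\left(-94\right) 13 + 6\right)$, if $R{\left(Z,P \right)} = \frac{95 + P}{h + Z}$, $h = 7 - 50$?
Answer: $\frac{53599}{44} \approx 1218.2$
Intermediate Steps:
$h = -43$ ($h = 7 - 50 = -43$)
$R{\left(Z,P \right)} = \frac{95 + P}{-43 + Z}$
$R{\left(87,6 \cdot 7 \cdot 0 \right)} - \left(\left(-94\right) 13 + 6\right) = \frac{95 + 6 \cdot 7 \cdot 0}{-43 + 87} - \left(\left(-94\right) 13 + 6\right) = \frac{95 + 42 \cdot 0}{44} - \left(-1222 + 6\right) = \frac{95 + 0}{44} - -1216 = \frac{1}{44} \cdot 95 + 1216 = \frac{95}{44} + 1216 = \frac{53599}{44}$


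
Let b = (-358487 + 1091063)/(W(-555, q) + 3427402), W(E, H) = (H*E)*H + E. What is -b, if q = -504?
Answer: 732576/137552033 ≈ 0.0053258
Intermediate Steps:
W(E, H) = E + E*H² (W(E, H) = (E*H)*H + E = E*H² + E = E + E*H²)
b = -732576/137552033 (b = (-358487 + 1091063)/(-555*(1 + (-504)²) + 3427402) = 732576/(-555*(1 + 254016) + 3427402) = 732576/(-555*254017 + 3427402) = 732576/(-140979435 + 3427402) = 732576/(-137552033) = 732576*(-1/137552033) = -732576/137552033 ≈ -0.0053258)
-b = -1*(-732576/137552033) = 732576/137552033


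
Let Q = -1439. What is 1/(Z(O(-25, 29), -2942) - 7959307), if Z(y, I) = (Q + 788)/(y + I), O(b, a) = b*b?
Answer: -331/2634530524 ≈ -1.2564e-7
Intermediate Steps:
O(b, a) = b**2
Z(y, I) = -651/(I + y) (Z(y, I) = (-1439 + 788)/(y + I) = -651/(I + y))
1/(Z(O(-25, 29), -2942) - 7959307) = 1/(-651/(-2942 + (-25)**2) - 7959307) = 1/(-651/(-2942 + 625) - 7959307) = 1/(-651/(-2317) - 7959307) = 1/(-651*(-1/2317) - 7959307) = 1/(93/331 - 7959307) = 1/(-2634530524/331) = -331/2634530524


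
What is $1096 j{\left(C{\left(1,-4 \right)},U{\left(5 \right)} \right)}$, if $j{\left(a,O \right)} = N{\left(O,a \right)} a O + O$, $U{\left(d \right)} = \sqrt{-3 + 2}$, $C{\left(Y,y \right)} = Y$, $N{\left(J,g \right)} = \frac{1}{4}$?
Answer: $1370 i \approx 1370.0 i$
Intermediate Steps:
$N{\left(J,g \right)} = \frac{1}{4}$
$U{\left(d \right)} = i$ ($U{\left(d \right)} = \sqrt{-1} = i$)
$j{\left(a,O \right)} = O + \frac{O a}{4}$ ($j{\left(a,O \right)} = \frac{a}{4} O + O = \frac{O a}{4} + O = O + \frac{O a}{4}$)
$1096 j{\left(C{\left(1,-4 \right)},U{\left(5 \right)} \right)} = 1096 \frac{i \left(4 + 1\right)}{4} = 1096 \cdot \frac{1}{4} i 5 = 1096 \frac{5 i}{4} = 1370 i$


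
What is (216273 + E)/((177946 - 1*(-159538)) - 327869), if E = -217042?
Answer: -769/9615 ≈ -0.079979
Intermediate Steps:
(216273 + E)/((177946 - 1*(-159538)) - 327869) = (216273 - 217042)/((177946 - 1*(-159538)) - 327869) = -769/((177946 + 159538) - 327869) = -769/(337484 - 327869) = -769/9615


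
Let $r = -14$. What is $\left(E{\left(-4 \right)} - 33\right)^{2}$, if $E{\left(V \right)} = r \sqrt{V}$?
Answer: $305 + 1848 i \approx 305.0 + 1848.0 i$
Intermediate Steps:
$E{\left(V \right)} = - 14 \sqrt{V}$
$\left(E{\left(-4 \right)} - 33\right)^{2} = \left(- 14 \sqrt{-4} - 33\right)^{2} = \left(- 14 \cdot 2 i - 33\right)^{2} = \left(- 28 i - 33\right)^{2} = \left(-33 - 28 i\right)^{2}$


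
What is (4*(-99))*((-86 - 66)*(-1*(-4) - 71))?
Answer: -4032864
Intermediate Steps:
(4*(-99))*((-86 - 66)*(-1*(-4) - 71)) = -(-60192)*(4 - 71) = -(-60192)*(-67) = -396*10184 = -4032864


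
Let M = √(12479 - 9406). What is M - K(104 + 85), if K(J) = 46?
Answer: -46 + √3073 ≈ 9.4346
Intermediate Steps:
M = √3073 ≈ 55.435
M - K(104 + 85) = √3073 - 1*46 = √3073 - 46 = -46 + √3073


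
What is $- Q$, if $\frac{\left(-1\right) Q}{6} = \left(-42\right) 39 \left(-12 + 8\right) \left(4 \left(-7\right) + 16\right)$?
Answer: $-471744$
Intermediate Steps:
$Q = 471744$ ($Q = - 6 \left(-42\right) 39 \left(-12 + 8\right) \left(4 \left(-7\right) + 16\right) = - 6 \left(- 1638 \left(- 4 \left(-28 + 16\right)\right)\right) = - 6 \left(- 1638 \left(\left(-4\right) \left(-12\right)\right)\right) = - 6 \left(\left(-1638\right) 48\right) = \left(-6\right) \left(-78624\right) = 471744$)
$- Q = \left(-1\right) 471744 = -471744$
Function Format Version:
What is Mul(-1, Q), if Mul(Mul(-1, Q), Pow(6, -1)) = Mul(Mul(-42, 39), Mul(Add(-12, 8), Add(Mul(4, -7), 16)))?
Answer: -471744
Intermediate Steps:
Q = 471744 (Q = Mul(-6, Mul(Mul(-42, 39), Mul(Add(-12, 8), Add(Mul(4, -7), 16)))) = Mul(-6, Mul(-1638, Mul(-4, Add(-28, 16)))) = Mul(-6, Mul(-1638, Mul(-4, -12))) = Mul(-6, Mul(-1638, 48)) = Mul(-6, -78624) = 471744)
Mul(-1, Q) = Mul(-1, 471744) = -471744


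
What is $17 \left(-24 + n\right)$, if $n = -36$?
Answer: $-1020$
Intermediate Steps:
$17 \left(-24 + n\right) = 17 \left(-24 - 36\right) = 17 \left(-60\right) = -1020$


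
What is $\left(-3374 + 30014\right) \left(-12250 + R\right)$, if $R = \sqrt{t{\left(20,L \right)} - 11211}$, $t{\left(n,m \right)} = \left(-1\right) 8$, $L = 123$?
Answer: $-326340000 + 26640 i \sqrt{11219} \approx -3.2634 \cdot 10^{8} + 2.8217 \cdot 10^{6} i$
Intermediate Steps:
$t{\left(n,m \right)} = -8$
$R = i \sqrt{11219}$ ($R = \sqrt{-8 - 11211} = \sqrt{-11219} = i \sqrt{11219} \approx 105.92 i$)
$\left(-3374 + 30014\right) \left(-12250 + R\right) = \left(-3374 + 30014\right) \left(-12250 + i \sqrt{11219}\right) = 26640 \left(-12250 + i \sqrt{11219}\right) = -326340000 + 26640 i \sqrt{11219}$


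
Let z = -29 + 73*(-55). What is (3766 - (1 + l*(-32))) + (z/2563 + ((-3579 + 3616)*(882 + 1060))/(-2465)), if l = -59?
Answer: 11664370953/6317795 ≈ 1846.3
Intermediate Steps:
z = -4044 (z = -29 - 4015 = -4044)
(3766 - (1 + l*(-32))) + (z/2563 + ((-3579 + 3616)*(882 + 1060))/(-2465)) = (3766 - (1 - 59*(-32))) + (-4044/2563 + ((-3579 + 3616)*(882 + 1060))/(-2465)) = (3766 - (1 + 1888)) + (-4044*1/2563 + (37*1942)*(-1/2465)) = (3766 - 1*1889) + (-4044/2563 + 71854*(-1/2465)) = (3766 - 1889) + (-4044/2563 - 71854/2465) = 1877 - 194130262/6317795 = 11664370953/6317795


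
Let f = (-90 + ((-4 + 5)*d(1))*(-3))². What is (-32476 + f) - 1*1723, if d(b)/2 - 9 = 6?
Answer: -1799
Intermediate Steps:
d(b) = 30 (d(b) = 18 + 2*6 = 18 + 12 = 30)
f = 32400 (f = (-90 + ((-4 + 5)*30)*(-3))² = (-90 + (1*30)*(-3))² = (-90 + 30*(-3))² = (-90 - 90)² = (-180)² = 32400)
(-32476 + f) - 1*1723 = (-32476 + 32400) - 1*1723 = -76 - 1723 = -1799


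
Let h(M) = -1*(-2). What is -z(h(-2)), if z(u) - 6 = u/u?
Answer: -7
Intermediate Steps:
h(M) = 2
z(u) = 7 (z(u) = 6 + u/u = 6 + 1 = 7)
-z(h(-2)) = -1*7 = -7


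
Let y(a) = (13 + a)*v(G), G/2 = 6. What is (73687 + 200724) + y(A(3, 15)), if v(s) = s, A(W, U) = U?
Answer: 274747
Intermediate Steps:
G = 12 (G = 2*6 = 12)
y(a) = 156 + 12*a (y(a) = (13 + a)*12 = 156 + 12*a)
(73687 + 200724) + y(A(3, 15)) = (73687 + 200724) + (156 + 12*15) = 274411 + (156 + 180) = 274411 + 336 = 274747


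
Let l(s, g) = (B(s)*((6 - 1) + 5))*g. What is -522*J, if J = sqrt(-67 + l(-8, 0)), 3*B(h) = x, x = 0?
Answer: -522*I*sqrt(67) ≈ -4272.8*I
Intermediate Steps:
B(h) = 0 (B(h) = (1/3)*0 = 0)
l(s, g) = 0 (l(s, g) = (0*((6 - 1) + 5))*g = (0*(5 + 5))*g = (0*10)*g = 0*g = 0)
J = I*sqrt(67) (J = sqrt(-67 + 0) = sqrt(-67) = I*sqrt(67) ≈ 8.1853*I)
-522*J = -522*I*sqrt(67)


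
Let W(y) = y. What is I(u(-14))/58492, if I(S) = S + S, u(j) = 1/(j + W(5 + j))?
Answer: -1/672658 ≈ -1.4866e-6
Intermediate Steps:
u(j) = 1/(5 + 2*j) (u(j) = 1/(j + (5 + j)) = 1/(5 + 2*j))
I(S) = 2*S
I(u(-14))/58492 = (2/(5 + 2*(-14)))/58492 = (2/(5 - 28))*(1/58492) = (2/(-23))*(1/58492) = (2*(-1/23))*(1/58492) = -2/23*1/58492 = -1/672658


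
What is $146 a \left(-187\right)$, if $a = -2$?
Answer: $54604$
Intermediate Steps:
$146 a \left(-187\right) = 146 \left(-2\right) \left(-187\right) = \left(-292\right) \left(-187\right) = 54604$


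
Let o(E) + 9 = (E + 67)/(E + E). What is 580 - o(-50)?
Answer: 58917/100 ≈ 589.17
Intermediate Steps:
o(E) = -9 + (67 + E)/(2*E) (o(E) = -9 + (E + 67)/(E + E) = -9 + (67 + E)/((2*E)) = -9 + (67 + E)*(1/(2*E)) = -9 + (67 + E)/(2*E))
580 - o(-50) = 580 - (67 - 17*(-50))/(2*(-50)) = 580 - (-1)*(67 + 850)/(2*50) = 580 - (-1)*917/(2*50) = 580 - 1*(-917/100) = 580 + 917/100 = 58917/100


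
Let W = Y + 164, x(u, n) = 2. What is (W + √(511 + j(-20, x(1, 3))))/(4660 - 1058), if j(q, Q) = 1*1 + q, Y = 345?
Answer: 509/3602 + √123/1801 ≈ 0.14747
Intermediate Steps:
j(q, Q) = 1 + q
W = 509 (W = 345 + 164 = 509)
(W + √(511 + j(-20, x(1, 3))))/(4660 - 1058) = (509 + √(511 + (1 - 20)))/(4660 - 1058) = (509 + √(511 - 19))/3602 = (509 + √492)*(1/3602) = (509 + 2*√123)*(1/3602) = 509/3602 + √123/1801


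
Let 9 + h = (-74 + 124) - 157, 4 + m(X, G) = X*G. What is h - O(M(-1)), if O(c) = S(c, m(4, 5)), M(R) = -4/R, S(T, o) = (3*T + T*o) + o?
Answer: -208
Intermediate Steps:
m(X, G) = -4 + G*X (m(X, G) = -4 + X*G = -4 + G*X)
S(T, o) = o + 3*T + T*o
O(c) = 16 + 19*c (O(c) = (-4 + 5*4) + 3*c + c*(-4 + 5*4) = (-4 + 20) + 3*c + c*(-4 + 20) = 16 + 3*c + c*16 = 16 + 3*c + 16*c = 16 + 19*c)
h = -116 (h = -9 + ((-74 + 124) - 157) = -9 + (50 - 157) = -9 - 107 = -116)
h - O(M(-1)) = -116 - (16 + 19*(-4/(-1))) = -116 - (16 + 19*(-4*(-1))) = -116 - (16 + 19*4) = -116 - (16 + 76) = -116 - 1*92 = -116 - 92 = -208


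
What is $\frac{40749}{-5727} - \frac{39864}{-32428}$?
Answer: $- \frac{8281117}{1406933} \approx -5.8859$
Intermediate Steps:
$\frac{40749}{-5727} - \frac{39864}{-32428} = 40749 \left(- \frac{1}{5727}\right) - - \frac{906}{737} = - \frac{13583}{1909} + \frac{906}{737} = - \frac{8281117}{1406933}$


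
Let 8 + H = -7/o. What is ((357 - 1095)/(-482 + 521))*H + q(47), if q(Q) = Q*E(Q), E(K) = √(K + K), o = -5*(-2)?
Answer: 10701/65 + 47*√94 ≈ 620.31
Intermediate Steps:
o = 10
E(K) = √2*√K (E(K) = √(2*K) = √2*√K)
H = -87/10 (H = -8 - 7/10 = -87/10 ≈ -8.7000)
q(Q) = √2*Q^(3/2) (q(Q) = Q*(√2*√Q) = √2*Q^(3/2))
((357 - 1095)/(-482 + 521))*H + q(47) = ((357 - 1095)/(-482 + 521))*(-87/10) + √2*47^(3/2) = -738/39*(-87/10) + √2*(47*√47) = -738*1/39*(-87/10) + 47*√94 = -246/13*(-87/10) + 47*√94 = 10701/65 + 47*√94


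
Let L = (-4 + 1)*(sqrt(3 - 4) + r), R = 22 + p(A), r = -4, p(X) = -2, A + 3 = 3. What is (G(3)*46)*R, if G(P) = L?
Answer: 11040 - 2760*I ≈ 11040.0 - 2760.0*I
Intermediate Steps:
A = 0 (A = -3 + 3 = 0)
R = 20 (R = 22 - 2 = 20)
L = 12 - 3*I (L = (-4 + 1)*(sqrt(3 - 4) - 4) = -3*(sqrt(-1) - 4) = -3*(I - 4) = -3*(-4 + I) = 12 - 3*I ≈ 12.0 - 3.0*I)
G(P) = 12 - 3*I
(G(3)*46)*R = ((12 - 3*I)*46)*20 = (552 - 138*I)*20 = 11040 - 2760*I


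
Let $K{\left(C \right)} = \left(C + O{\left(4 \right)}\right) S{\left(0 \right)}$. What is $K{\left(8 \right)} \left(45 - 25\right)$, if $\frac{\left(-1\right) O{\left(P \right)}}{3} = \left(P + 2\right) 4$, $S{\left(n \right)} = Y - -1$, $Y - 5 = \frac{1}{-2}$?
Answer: $-7040$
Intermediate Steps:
$Y = \frac{9}{2}$ ($Y = 5 + \frac{1}{-2} = 5 - \frac{1}{2} = \frac{9}{2} \approx 4.5$)
$S{\left(n \right)} = \frac{11}{2}$ ($S{\left(n \right)} = \frac{9}{2} - -1 = \frac{9}{2} + 1 = \frac{11}{2}$)
$O{\left(P \right)} = -24 - 12 P$ ($O{\left(P \right)} = - 3 \left(P + 2\right) 4 = - 3 \left(2 + P\right) 4 = - 3 \left(8 + 4 P\right) = -24 - 12 P$)
$K{\left(C \right)} = -396 + \frac{11 C}{2}$ ($K{\left(C \right)} = \left(C - 72\right) \frac{11}{2} = \left(-72 + C\right) \frac{11}{2} = -396 + \frac{11 C}{2}$)
$K{\left(8 \right)} \left(45 - 25\right) = \left(-396 + \frac{11}{2} \cdot 8\right) \left(45 - 25\right) = \left(-396 + 44\right) \left(45 - 25\right) = \left(-352\right) 20 = -7040$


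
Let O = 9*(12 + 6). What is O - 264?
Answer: -102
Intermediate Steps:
O = 162 (O = 9*18 = 162)
O - 264 = 162 - 264 = -102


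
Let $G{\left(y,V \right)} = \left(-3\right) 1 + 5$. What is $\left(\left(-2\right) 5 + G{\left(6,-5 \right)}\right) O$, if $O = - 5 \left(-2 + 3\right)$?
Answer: $40$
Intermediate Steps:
$G{\left(y,V \right)} = 2$ ($G{\left(y,V \right)} = -3 + 5 = 2$)
$O = -5$ ($O = \left(-5\right) 1 = -5$)
$\left(\left(-2\right) 5 + G{\left(6,-5 \right)}\right) O = \left(\left(-2\right) 5 + 2\right) \left(-5\right) = \left(-10 + 2\right) \left(-5\right) = \left(-8\right) \left(-5\right) = 40$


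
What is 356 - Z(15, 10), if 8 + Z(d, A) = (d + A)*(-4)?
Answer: 464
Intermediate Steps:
Z(d, A) = -8 - 4*A - 4*d (Z(d, A) = -8 + (d + A)*(-4) = -8 + (A + d)*(-4) = -8 + (-4*A - 4*d) = -8 - 4*A - 4*d)
356 - Z(15, 10) = 356 - (-8 - 4*10 - 4*15) = 356 - (-8 - 40 - 60) = 356 - 1*(-108) = 356 + 108 = 464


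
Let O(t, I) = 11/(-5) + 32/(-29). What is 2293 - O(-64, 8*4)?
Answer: 332964/145 ≈ 2296.3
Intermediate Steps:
O(t, I) = -479/145 (O(t, I) = 11*(-1/5) + 32*(-1/29) = -11/5 - 32/29 = -479/145)
2293 - O(-64, 8*4) = 2293 - 1*(-479/145) = 2293 + 479/145 = 332964/145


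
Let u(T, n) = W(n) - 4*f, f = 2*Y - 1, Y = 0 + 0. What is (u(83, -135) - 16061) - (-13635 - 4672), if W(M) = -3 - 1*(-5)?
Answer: 2252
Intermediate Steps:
Y = 0
f = -1 (f = 2*0 - 1 = 0 - 1 = -1)
W(M) = 2 (W(M) = -3 + 5 = 2)
u(T, n) = 6 (u(T, n) = 2 - 4*(-1) = 2 + 4 = 6)
(u(83, -135) - 16061) - (-13635 - 4672) = (6 - 16061) - (-13635 - 4672) = -16055 - 1*(-18307) = -16055 + 18307 = 2252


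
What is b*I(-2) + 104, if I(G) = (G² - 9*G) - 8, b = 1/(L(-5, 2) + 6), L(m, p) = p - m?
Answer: 1366/13 ≈ 105.08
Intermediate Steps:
b = 1/13 (b = 1/((2 - 1*(-5)) + 6) = 1/((2 + 5) + 6) = 1/(7 + 6) = 1/13 ≈ 0.076923)
I(G) = -8 + G² - 9*G
b*I(-2) + 104 = (-8 + (-2)² - 9*(-2))/13 + 104 = (-8 + 4 + 18)/13 + 104 = (1/13)*14 + 104 = 14/13 + 104 = 1366/13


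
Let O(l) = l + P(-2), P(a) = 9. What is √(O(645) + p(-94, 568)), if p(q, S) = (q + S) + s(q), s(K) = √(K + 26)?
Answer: √(1128 + 2*I*√17) ≈ 33.586 + 0.1228*I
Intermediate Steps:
s(K) = √(26 + K)
O(l) = 9 + l (O(l) = l + 9 = 9 + l)
p(q, S) = S + q + √(26 + q) (p(q, S) = (q + S) + √(26 + q) = (S + q) + √(26 + q) = S + q + √(26 + q))
√(O(645) + p(-94, 568)) = √((9 + 645) + (568 - 94 + √(26 - 94))) = √(654 + (568 - 94 + √(-68))) = √(654 + (568 - 94 + 2*I*√17)) = √(654 + (474 + 2*I*√17)) = √(1128 + 2*I*√17)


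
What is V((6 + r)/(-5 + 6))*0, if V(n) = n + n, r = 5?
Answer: 0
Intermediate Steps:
V(n) = 2*n
V((6 + r)/(-5 + 6))*0 = (2*((6 + 5)/(-5 + 6)))*0 = (2*(11/1))*0 = (2*(11*1))*0 = (2*11)*0 = 22*0 = 0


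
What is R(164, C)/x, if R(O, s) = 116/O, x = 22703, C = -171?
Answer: 29/930823 ≈ 3.1155e-5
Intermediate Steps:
R(164, C)/x = (116/164)/22703 = (116*(1/164))*(1/22703) = (29/41)*(1/22703) = 29/930823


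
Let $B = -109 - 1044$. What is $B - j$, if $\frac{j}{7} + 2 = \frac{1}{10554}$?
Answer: $- \frac{12021013}{10554} \approx -1139.0$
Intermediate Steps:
$j = - \frac{147749}{10554}$ ($j = -14 + \frac{7}{10554} = - \frac{147749}{10554} \approx -13.999$)
$B = -1153$ ($B = -109 - 1044 = -1153$)
$B - j = -1153 - - \frac{147749}{10554} = -1153 + \frac{147749}{10554} = - \frac{12021013}{10554}$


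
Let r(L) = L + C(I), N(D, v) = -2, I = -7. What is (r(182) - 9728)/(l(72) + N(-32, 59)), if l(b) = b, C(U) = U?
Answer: -9553/70 ≈ -136.47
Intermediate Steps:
r(L) = -7 + L (r(L) = L - 7 = -7 + L)
(r(182) - 9728)/(l(72) + N(-32, 59)) = ((-7 + 182) - 9728)/(72 - 2) = (175 - 9728)/70 = -9553*1/70 = -9553/70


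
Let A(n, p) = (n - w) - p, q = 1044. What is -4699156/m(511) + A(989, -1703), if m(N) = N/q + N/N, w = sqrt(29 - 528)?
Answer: -4901732804/1555 - I*sqrt(499) ≈ -3.1522e+6 - 22.338*I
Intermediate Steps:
w = I*sqrt(499) (w = sqrt(-499) = I*sqrt(499) ≈ 22.338*I)
m(N) = 1 + N/1044 (m(N) = N/1044 + N/N = N*(1/1044) + 1 = N/1044 + 1 = 1 + N/1044)
A(n, p) = n - p - I*sqrt(499) (A(n, p) = (n - I*sqrt(499)) - p = n - p - I*sqrt(499))
-4699156/m(511) + A(989, -1703) = -4699156/(1 + (1/1044)*511) + (989 - 1*(-1703) - I*sqrt(499)) = -4699156/(1 + 511/1044) + (989 + 1703 - I*sqrt(499)) = -4699156/1555/1044 + (2692 - I*sqrt(499)) = -4699156*1044/1555 + (2692 - I*sqrt(499)) = -4905918864/1555 + (2692 - I*sqrt(499)) = -4901732804/1555 - I*sqrt(499)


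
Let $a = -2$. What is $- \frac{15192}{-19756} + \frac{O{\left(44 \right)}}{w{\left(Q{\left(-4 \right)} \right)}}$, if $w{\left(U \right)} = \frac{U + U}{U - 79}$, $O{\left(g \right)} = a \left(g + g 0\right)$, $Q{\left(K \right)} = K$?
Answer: $- \frac{4505509}{4939} \approx -912.23$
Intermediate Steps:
$O{\left(g \right)} = - 2 g$ ($O{\left(g \right)} = - 2 \left(g + g 0\right) = - 2 \left(g + 0\right) = - 2 g$)
$w{\left(U \right)} = \frac{2 U}{-79 + U}$
$- \frac{15192}{-19756} + \frac{O{\left(44 \right)}}{w{\left(Q{\left(-4 \right)} \right)}} = - \frac{15192}{-19756} + \frac{\left(-2\right) 44}{2 \left(-4\right) \frac{1}{-79 - 4}} = \left(-15192\right) \left(- \frac{1}{19756}\right) - \frac{88}{2 \left(-4\right) \frac{1}{-83}} = \frac{3798}{4939} - \frac{88}{2 \left(-4\right) \left(- \frac{1}{83}\right)} = \frac{3798}{4939} - \frac{88}{\frac{8}{83}} = \frac{3798}{4939} - 913 = - \frac{4505509}{4939}$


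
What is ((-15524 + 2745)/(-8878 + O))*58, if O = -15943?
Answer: 741182/24821 ≈ 29.861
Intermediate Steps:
((-15524 + 2745)/(-8878 + O))*58 = ((-15524 + 2745)/(-8878 - 15943))*58 = -12779/(-24821)*58 = -12779*(-1/24821)*58 = (12779/24821)*58 = 741182/24821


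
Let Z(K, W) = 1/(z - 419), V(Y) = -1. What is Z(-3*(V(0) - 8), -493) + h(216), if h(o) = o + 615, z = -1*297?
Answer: 594995/716 ≈ 831.00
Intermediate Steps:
z = -297
h(o) = 615 + o
Z(K, W) = -1/716 (Z(K, W) = 1/(-297 - 419) = 1/(-716) = -1/716)
Z(-3*(V(0) - 8), -493) + h(216) = -1/716 + (615 + 216) = -1/716 + 831 = 594995/716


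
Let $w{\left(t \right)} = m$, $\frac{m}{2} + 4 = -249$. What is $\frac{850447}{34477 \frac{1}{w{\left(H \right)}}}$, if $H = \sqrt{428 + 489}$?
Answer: $- \frac{18709834}{1499} \approx -12482.0$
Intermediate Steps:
$H = \sqrt{917} \approx 30.282$
$m = -506$ ($m = -8 + 2 \left(-249\right) = -8 - 498 = -506$)
$w{\left(t \right)} = -506$
$\frac{850447}{34477 \frac{1}{w{\left(H \right)}}} = \frac{850447}{34477 \frac{1}{-506}} = \frac{850447}{34477 \left(- \frac{1}{506}\right)} = \frac{850447}{- \frac{1499}{22}} = 850447 \left(- \frac{22}{1499}\right) = - \frac{18709834}{1499}$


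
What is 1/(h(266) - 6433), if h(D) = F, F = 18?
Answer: -1/6415 ≈ -0.00015588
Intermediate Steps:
h(D) = 18
1/(h(266) - 6433) = 1/(18 - 6433) = 1/(-6415) = -1/6415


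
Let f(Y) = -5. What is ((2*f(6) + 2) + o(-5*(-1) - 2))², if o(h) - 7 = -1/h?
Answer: 16/9 ≈ 1.7778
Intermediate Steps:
o(h) = 7 - 1/h
((2*f(6) + 2) + o(-5*(-1) - 2))² = ((2*(-5) + 2) + (7 - 1/(-5*(-1) - 2)))² = ((-10 + 2) + (7 - 1/(5 - 2)))² = (-8 + (7 - 1/3))² = (-8 + (7 - 1*⅓))² = (-8 + (7 - ⅓))² = (-8 + 20/3)² = (-4/3)² = 16/9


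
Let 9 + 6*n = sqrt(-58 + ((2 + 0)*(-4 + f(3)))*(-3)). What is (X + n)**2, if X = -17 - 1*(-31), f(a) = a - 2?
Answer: 5585/36 + 25*I*sqrt(10)/3 ≈ 155.14 + 26.352*I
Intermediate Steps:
f(a) = -2 + a
X = 14 (X = -17 + 31 = 14)
n = -3/2 + I*sqrt(10)/3 (n = -3/2 + sqrt(-58 + ((2 + 0)*(-4 + (-2 + 3)))*(-3))/6 = -3/2 + sqrt(-58 + (2*(-4 + 1))*(-3))/6 = -3/2 + sqrt(-58 + (2*(-3))*(-3))/6 = -3/2 + sqrt(-58 - 6*(-3))/6 = -3/2 + sqrt(-58 + 18)/6 = -3/2 + sqrt(-40)/6 = -3/2 + (2*I*sqrt(10))/6 = -3/2 + I*sqrt(10)/3 ≈ -1.5 + 1.0541*I)
(X + n)**2 = (14 + (-3/2 + I*sqrt(10)/3))**2 = (25/2 + I*sqrt(10)/3)**2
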